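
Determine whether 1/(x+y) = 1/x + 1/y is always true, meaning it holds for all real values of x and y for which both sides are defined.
Claim: 1/(x+y) = 1/x + 1/y.
Test a specific point where both sides are defined: x = 5, y = 1/2.
LHS = 1/(x+y) ≈ 0.1818
RHS = 1/x + 1/y ≈ 2.2000
Since 0.1818 ≠ 2.2000, the equation fails at this point, so it cannot hold for all real values of x and y for which both sides are defined.
1/x + 1/y = (x+y)/(xy), which is not 1/(x+y).

Conclusion: No, this is NOT an identity.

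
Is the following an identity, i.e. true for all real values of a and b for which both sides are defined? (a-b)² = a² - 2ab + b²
Yes, this is an identity.

Claim: (a-b)² = a² - 2ab + b².
Reasoning: Expand: (a-b)² = (a-b)(a-b) = a·a - a·b - b·a + b·b = a² - 2ab + b².
So the two sides agree for all real values of a and b for which both sides are defined.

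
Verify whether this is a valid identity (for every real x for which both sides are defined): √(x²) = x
No, this is NOT an identity.

Claim: √(x²) = x.
Test a specific point where both sides are defined: x = -1.
LHS = √(x²) ≈ 1.0000
RHS = x ≈ -1.0000
Since 1.0000 ≠ -1.0000, the equation fails at this point, so it cannot hold for every real x for which both sides are defined.
√(x²) = |x|, which differs from x whenever x < 0 (both sides are defined for every real x).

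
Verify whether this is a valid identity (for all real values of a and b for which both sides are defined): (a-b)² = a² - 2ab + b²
Claim: (a-b)² = a² - 2ab + b².
Reasoning: Expand: (a-b)² = (a-b)(a-b) = a·a - a·b - b·a + b·b = a² - 2ab + b².
So the two sides agree for all real values of a and b for which both sides are defined.

Conclusion: Yes, this is an identity.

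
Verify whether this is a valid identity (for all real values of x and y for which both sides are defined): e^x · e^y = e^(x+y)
Yes, this is an identity.

Claim: e^x · e^y = e^(x+y).
Reasoning: This is the law of exponents for a common base: multiplying powers adds exponents. E.g. from the series, (Σ x^j/j!)(Σ y^k/k!) = Σ_m (Σ_{j+k=m} x^j y^k/(j!k!)) = Σ_m (x+y)^m/m! by the binomial theorem.
So the two sides agree for all real values of x and y for which both sides are defined.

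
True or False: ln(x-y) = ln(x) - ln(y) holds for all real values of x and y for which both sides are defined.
Claim: ln(x-y) = ln(x) - ln(y).
Test a specific point where both sides are defined: x = 3, y = 1/2.
LHS = ln(x-y) ≈ 0.9163
RHS = ln(x) - ln(y) ≈ 1.7918
Since 0.9163 ≠ 1.7918, the equation fails at this point, so it cannot hold for all real values of x and y for which both sides are defined.
ln(x) - ln(y) = ln(x/y), not ln(x-y).

Conclusion: False.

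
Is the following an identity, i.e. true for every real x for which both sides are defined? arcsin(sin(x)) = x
No, this is NOT an identity.

Claim: arcsin(sin(x)) = x.
Test a specific point where both sides are defined: x = π.
LHS = arcsin(sin(x)) ≈ 0.0000
RHS = x ≈ 3.1416
Since 0.0000 ≠ 3.1416, the equation fails at this point, so it cannot hold for every real x for which both sides are defined.
arcsin only returns values in [-π/2, π/2], so arcsin(sin(x)) = x holds only for x in that interval, not for all real x.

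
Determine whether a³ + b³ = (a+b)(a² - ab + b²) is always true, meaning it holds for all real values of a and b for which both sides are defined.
Claim: a³ + b³ = (a+b)(a² - ab + b²).
Reasoning: Expand the right side: (a+b)(a² - ab + b²) = a³ - a²b + ab² + a²b - ab² + b³ = a³ + b³ (the middle terms cancel in pairs).
So the two sides agree for all real values of a and b for which both sides are defined.

Conclusion: Yes, this is an identity.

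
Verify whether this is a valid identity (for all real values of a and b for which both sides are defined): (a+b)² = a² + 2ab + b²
Yes, this is an identity.

Claim: (a+b)² = a² + 2ab + b².
Reasoning: Expand: (a+b)² = (a+b)(a+b) = a·a + a·b + b·a + b·b = a² + 2ab + b².
So the two sides agree for all real values of a and b for which both sides are defined.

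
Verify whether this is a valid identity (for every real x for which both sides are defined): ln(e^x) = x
Yes, this is an identity.

Claim: ln(e^x) = x.
Reasoning: ln is the inverse of the exponential: ln(e^x) asks for the exponent p with e^p = e^x, and since e^p is one-to-one that exponent is p = x.
So the two sides agree for every real x for which both sides are defined.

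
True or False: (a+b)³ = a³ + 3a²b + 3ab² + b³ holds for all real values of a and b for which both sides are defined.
True.

Claim: (a+b)³ = a³ + 3a²b + 3ab² + b³.
Reasoning: (a+b)³ = (a+b)(a+b)² = (a+b)(a² + 2ab + b²) = a³ + 2a²b + ab² + a²b + 2ab² + b³ = a³ + 3a²b + 3ab² + b³.
So the two sides agree for all real values of a and b for which both sides are defined.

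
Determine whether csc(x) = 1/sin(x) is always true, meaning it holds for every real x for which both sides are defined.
Yes, this is an identity.

Claim: csc(x) = 1/sin(x).
Reasoning: csc(x) is by definition the reciprocal of sin(x), wherever sin(x) ≠ 0.
So the two sides agree for every real x for which both sides are defined.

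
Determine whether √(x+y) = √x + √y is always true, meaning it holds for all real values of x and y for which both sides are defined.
No, this is NOT an identity.

Claim: √(x+y) = √x + √y.
Test a specific point where both sides are defined: x = 1, y = 1.
LHS = √(x+y) ≈ 1.4142
RHS = √x + √y ≈ 2.0000
Since 1.4142 ≠ 2.0000, the equation fails at this point, so it cannot hold for all real values of x and y for which both sides are defined.
Squaring the right side gives x + 2√(xy) + y, not x + y.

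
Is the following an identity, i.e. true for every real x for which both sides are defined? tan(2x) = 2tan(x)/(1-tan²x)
Yes, this is an identity.

Claim: tan(2x) = 2tan(x)/(1-tan²x).
Reasoning: tan(2x) = sin(2x)/cos(2x) = 2sin(x)cos(x) / (cos²x - sin²x). Divide numerator and denominator by cos²x: 2tan(x) / (1 - tan²x).
So the two sides agree for every real x for which both sides are defined.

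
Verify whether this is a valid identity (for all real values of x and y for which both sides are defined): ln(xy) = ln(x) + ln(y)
Claim: ln(xy) = ln(x) + ln(y).
Reasoning: Both sides are simultaneously defined only when x, y > 0. Write x = e^p, y = e^q (p = ln x, q = ln y). Then xy = e^p · e^q = e^(p+q), so ln(xy) = p + q = ln(x) + ln(y).
So the two sides agree for all real values of x and y for which both sides are defined.

Conclusion: Yes, this is an identity.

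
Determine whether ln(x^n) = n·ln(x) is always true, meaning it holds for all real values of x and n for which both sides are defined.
Yes, this is an identity.

Claim: ln(x^n) = n·ln(x).
Reasoning: The right side requires x > 0. For x > 0, x^n = (e^(ln x))^n = e^(n·ln x), so taking ln of both sides gives ln(x^n) = n·ln(x).
So the two sides agree for all real values of x and n for which both sides are defined.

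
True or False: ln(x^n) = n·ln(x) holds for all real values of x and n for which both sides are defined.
True.

Claim: ln(x^n) = n·ln(x).
Reasoning: The right side requires x > 0. For x > 0, x^n = (e^(ln x))^n = e^(n·ln x), so taking ln of both sides gives ln(x^n) = n·ln(x).
So the two sides agree for all real values of x and n for which both sides are defined.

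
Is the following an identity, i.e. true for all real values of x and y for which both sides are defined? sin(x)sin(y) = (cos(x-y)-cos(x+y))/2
Claim: sin(x)sin(y) = (cos(x-y)-cos(x+y))/2.
Reasoning: cos(x-y) = cos(x)cos(y) + sin(x)sin(y) and cos(x+y) = cos(x)cos(y) - sin(x)sin(y). Subtracting, cos(x-y) - cos(x+y) = 2sin(x)sin(y); divide by 2.
So the two sides agree for all real values of x and y for which both sides are defined.

Conclusion: Yes, this is an identity.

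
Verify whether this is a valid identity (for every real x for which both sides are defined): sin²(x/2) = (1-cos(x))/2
Claim: sin²(x/2) = (1-cos(x))/2.
Reasoning: Use cos(2θ) = 1 - 2sin²θ with θ = x/2: cos(x) = 1 - 2sin²(x/2). Solving for sin²(x/2) gives (1 - cos(x))/2.
So the two sides agree for every real x for which both sides are defined.

Conclusion: Yes, this is an identity.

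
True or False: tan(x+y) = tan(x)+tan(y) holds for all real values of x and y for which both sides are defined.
False.

Claim: tan(x+y) = tan(x)+tan(y).
Test a specific point where both sides are defined: x = 2π/3, y = π/4.
LHS = tan(x+y) ≈ -0.2679
RHS = tan(x)+tan(y) ≈ -0.7321
Since -0.2679 ≠ -0.7321, the equation fails at this point, so it cannot hold for all real values of x and y for which both sides are defined.
The correct formula is tan(x+y) = (tan(x) + tan(y))/(1 - tan(x)tan(y)).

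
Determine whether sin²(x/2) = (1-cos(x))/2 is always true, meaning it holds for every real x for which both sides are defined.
Yes, this is an identity.

Claim: sin²(x/2) = (1-cos(x))/2.
Reasoning: Use cos(2θ) = 1 - 2sin²θ with θ = x/2: cos(x) = 1 - 2sin²(x/2). Solving for sin²(x/2) gives (1 - cos(x))/2.
So the two sides agree for every real x for which both sides are defined.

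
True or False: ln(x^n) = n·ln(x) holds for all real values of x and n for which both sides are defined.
True.

Claim: ln(x^n) = n·ln(x).
Reasoning: The right side requires x > 0. For x > 0, x^n = (e^(ln x))^n = e^(n·ln x), so taking ln of both sides gives ln(x^n) = n·ln(x).
So the two sides agree for all real values of x and n for which both sides are defined.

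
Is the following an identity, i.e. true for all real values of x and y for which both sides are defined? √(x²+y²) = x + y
Claim: √(x²+y²) = x + y.
Test a specific point where both sides are defined: x = -2, y = -1.
LHS = √(x²+y²) ≈ 2.2361
RHS = x + y ≈ -3.0000
Since 2.2361 ≠ -3.0000, the equation fails at this point, so it cannot hold for all real values of x and y for which both sides are defined.
(x+y)² = x² + 2xy + y², not x² + y², so the square root does not split this way.

Conclusion: No, this is NOT an identity.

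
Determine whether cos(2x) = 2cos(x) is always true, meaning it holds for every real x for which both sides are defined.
No, this is NOT an identity.

Claim: cos(2x) = 2cos(x).
Test a specific point where both sides are defined: x = π/2.
LHS = cos(2x) ≈ -1.0000
RHS = 2cos(x) ≈ 0.0000
Since -1.0000 ≠ 0.0000, the equation fails at this point, so it cannot hold for every real x for which both sides are defined.
The correct double-angle formula is cos(2x) = cos²x - sin²x.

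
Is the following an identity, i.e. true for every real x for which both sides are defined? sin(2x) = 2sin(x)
Claim: sin(2x) = 2sin(x).
Test a specific point where both sides are defined: x = -π/3.
LHS = sin(2x) ≈ -0.8660
RHS = 2sin(x) ≈ -1.7321
Since -0.8660 ≠ -1.7321, the equation fails at this point, so it cannot hold for every real x for which both sides are defined.
The correct double-angle formula is sin(2x) = 2sin(x)cos(x).

Conclusion: No, this is NOT an identity.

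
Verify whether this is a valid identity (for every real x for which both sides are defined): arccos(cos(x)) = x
Claim: arccos(cos(x)) = x.
Test a specific point where both sides are defined: x = -π/3.
LHS = arccos(cos(x)) ≈ 1.0472
RHS = x ≈ -1.0472
Since 1.0472 ≠ -1.0472, the equation fails at this point, so it cannot hold for every real x for which both sides are defined.
arccos only returns values in [0, π], so arccos(cos(x)) = x holds only for x in that interval, not for all real x.

Conclusion: No, this is NOT an identity.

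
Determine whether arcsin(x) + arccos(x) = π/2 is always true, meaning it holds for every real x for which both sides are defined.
Claim: arcsin(x) + arccos(x) = π/2.
Reasoning: Both sides are defined for -1 ≤ x ≤ 1. Let θ = arcsin(x), so sin θ = x and θ ∈ [-π/2, π/2]. Then cos(π/2 - θ) = sin θ = x and π/2 - θ ∈ [0, π], which is exactly the range of arccos, so arccos(x) = π/2 - θ. Adding: arcsin(x) + arccos(x) = θ + (π/2 - θ) = π/2.
So the two sides agree for every real x for which both sides are defined.

Conclusion: Yes, this is an identity.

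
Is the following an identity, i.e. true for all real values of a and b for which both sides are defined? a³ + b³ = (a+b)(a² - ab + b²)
Yes, this is an identity.

Claim: a³ + b³ = (a+b)(a² - ab + b²).
Reasoning: Expand the right side: (a+b)(a² - ab + b²) = a³ - a²b + ab² + a²b - ab² + b³ = a³ + b³ (the middle terms cancel in pairs).
So the two sides agree for all real values of a and b for which both sides are defined.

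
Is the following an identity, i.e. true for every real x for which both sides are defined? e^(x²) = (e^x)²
No, this is NOT an identity.

Claim: e^(x²) = (e^x)².
Test a specific point where both sides are defined: x = 3/2.
LHS = e^(x²) ≈ 9.4877
RHS = (e^x)² ≈ 20.0855
Since 9.4877 ≠ 20.0855, the equation fails at this point, so it cannot hold for every real x for which both sides are defined.
(e^x)² = e^(2x), and 2x ≠ x² in general.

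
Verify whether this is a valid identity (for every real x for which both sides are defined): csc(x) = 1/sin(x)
Yes, this is an identity.

Claim: csc(x) = 1/sin(x).
Reasoning: csc(x) is by definition the reciprocal of sin(x), wherever sin(x) ≠ 0.
So the two sides agree for every real x for which both sides are defined.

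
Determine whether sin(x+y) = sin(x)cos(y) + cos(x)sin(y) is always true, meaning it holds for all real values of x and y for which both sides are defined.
Claim: sin(x+y) = sin(x)cos(y) + cos(x)sin(y).
Reasoning: By Euler's formula e^(i(x+y)) = e^(ix)·e^(iy) = (cos x + i·sin x)(cos y + i·sin y). The imaginary part of the left side is sin(x+y); the imaginary part of the product is sin(x)cos(y) + cos(x)sin(y).
So the two sides agree for all real values of x and y for which both sides are defined.

Conclusion: Yes, this is an identity.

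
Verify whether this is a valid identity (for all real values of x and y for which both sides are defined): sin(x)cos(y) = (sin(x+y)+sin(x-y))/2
Yes, this is an identity.

Claim: sin(x)cos(y) = (sin(x+y)+sin(x-y))/2.
Reasoning: sin(x+y) = sin(x)cos(y) + cos(x)sin(y) and sin(x-y) = sin(x)cos(y) - cos(x)sin(y). Adding, sin(x+y) + sin(x-y) = 2sin(x)cos(y); divide by 2.
So the two sides agree for all real values of x and y for which both sides are defined.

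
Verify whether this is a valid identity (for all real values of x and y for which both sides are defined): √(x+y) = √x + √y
Claim: √(x+y) = √x + √y.
Test a specific point where both sides are defined: x = 3/2, y = 4.
LHS = √(x+y) ≈ 2.3452
RHS = √x + √y ≈ 3.2247
Since 2.3452 ≠ 3.2247, the equation fails at this point, so it cannot hold for all real values of x and y for which both sides are defined.
Squaring the right side gives x + 2√(xy) + y, not x + y.

Conclusion: No, this is NOT an identity.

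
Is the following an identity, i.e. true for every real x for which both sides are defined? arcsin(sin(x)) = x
Claim: arcsin(sin(x)) = x.
Test a specific point where both sides are defined: x = 2π/3.
LHS = arcsin(sin(x)) ≈ 1.0472
RHS = x ≈ 2.0944
Since 1.0472 ≠ 2.0944, the equation fails at this point, so it cannot hold for every real x for which both sides are defined.
arcsin only returns values in [-π/2, π/2], so arcsin(sin(x)) = x holds only for x in that interval, not for all real x.

Conclusion: No, this is NOT an identity.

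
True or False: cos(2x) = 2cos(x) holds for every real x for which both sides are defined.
Claim: cos(2x) = 2cos(x).
Test a specific point where both sides are defined: x = π/6.
LHS = cos(2x) ≈ 0.5000
RHS = 2cos(x) ≈ 1.7321
Since 0.5000 ≠ 1.7321, the equation fails at this point, so it cannot hold for every real x for which both sides are defined.
The correct double-angle formula is cos(2x) = cos²x - sin²x.

Conclusion: False.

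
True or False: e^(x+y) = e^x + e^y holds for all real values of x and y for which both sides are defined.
Claim: e^(x+y) = e^x + e^y.
Test a specific point where both sides are defined: x = 3, y = 3/2.
LHS = e^(x+y) ≈ 90.0171
RHS = e^x + e^y ≈ 24.5672
Since 90.0171 ≠ 24.5672, the equation fails at this point, so it cannot hold for all real values of x and y for which both sides are defined.
The correct rule is e^(x+y) = e^x · e^y (a product, not a sum).

Conclusion: False.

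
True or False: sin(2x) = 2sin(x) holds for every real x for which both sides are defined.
False.

Claim: sin(2x) = 2sin(x).
Test a specific point where both sides are defined: x = π/2.
LHS = sin(2x) ≈ 0.0000
RHS = 2sin(x) ≈ 2.0000
Since 0.0000 ≠ 2.0000, the equation fails at this point, so it cannot hold for every real x for which both sides are defined.
The correct double-angle formula is sin(2x) = 2sin(x)cos(x).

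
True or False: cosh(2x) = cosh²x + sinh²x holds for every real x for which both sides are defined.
True.

Claim: cosh(2x) = cosh²x + sinh²x.
Reasoning: cosh²x = (e^(2x) + 2 + e^(-2x))/4 and sinh²x = (e^(2x) - 2 + e^(-2x))/4. Adding gives (2e^(2x) + 2e^(-2x))/4 = (e^(2x) + e^(-2x))/2 = cosh(2x).
So the two sides agree for every real x for which both sides are defined.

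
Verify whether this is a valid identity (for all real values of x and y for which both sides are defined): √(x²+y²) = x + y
Claim: √(x²+y²) = x + y.
Test a specific point where both sides are defined: x = 1/2, y = 3.
LHS = √(x²+y²) ≈ 3.0414
RHS = x + y ≈ 3.5000
Since 3.0414 ≠ 3.5000, the equation fails at this point, so it cannot hold for all real values of x and y for which both sides are defined.
(x+y)² = x² + 2xy + y², not x² + y², so the square root does not split this way.

Conclusion: No, this is NOT an identity.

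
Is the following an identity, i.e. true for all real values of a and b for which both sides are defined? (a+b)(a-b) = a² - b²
Yes, this is an identity.

Claim: (a+b)(a-b) = a² - b².
Reasoning: Expand: (a+b)(a-b) = a² - ab + ba - b² = a² - b² (the cross terms cancel).
So the two sides agree for all real values of a and b for which both sides are defined.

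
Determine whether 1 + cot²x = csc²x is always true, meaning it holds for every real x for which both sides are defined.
Claim: 1 + cot²x = csc²x.
Reasoning: Start from sin²x + cos²x = 1 and divide every term by sin²x (allowed wherever cot x and csc x are defined): 1 + cot²x = 1/sin²x = csc²x.
So the two sides agree for every real x for which both sides are defined.

Conclusion: Yes, this is an identity.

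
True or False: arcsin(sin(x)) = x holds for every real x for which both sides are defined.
Claim: arcsin(sin(x)) = x.
Test a specific point where both sides are defined: x = 3π/4.
LHS = arcsin(sin(x)) ≈ 0.7854
RHS = x ≈ 2.3562
Since 0.7854 ≠ 2.3562, the equation fails at this point, so it cannot hold for every real x for which both sides are defined.
arcsin only returns values in [-π/2, π/2], so arcsin(sin(x)) = x holds only for x in that interval, not for all real x.

Conclusion: False.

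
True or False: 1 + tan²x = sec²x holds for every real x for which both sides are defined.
Claim: 1 + tan²x = sec²x.
Reasoning: Start from sin²x + cos²x = 1 and divide every term by cos²x (allowed wherever tan x and sec x are defined): tan²x + 1 = 1/cos²x = sec²x.
So the two sides agree for every real x for which both sides are defined.

Conclusion: True.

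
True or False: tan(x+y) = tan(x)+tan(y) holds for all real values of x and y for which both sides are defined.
Claim: tan(x+y) = tan(x)+tan(y).
Test a specific point where both sides are defined: x = 3π/4, y = π/3.
LHS = tan(x+y) ≈ 0.2679
RHS = tan(x)+tan(y) ≈ 0.7321
Since 0.2679 ≠ 0.7321, the equation fails at this point, so it cannot hold for all real values of x and y for which both sides are defined.
The correct formula is tan(x+y) = (tan(x) + tan(y))/(1 - tan(x)tan(y)).

Conclusion: False.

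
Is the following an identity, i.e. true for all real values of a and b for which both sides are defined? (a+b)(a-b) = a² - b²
Yes, this is an identity.

Claim: (a+b)(a-b) = a² - b².
Reasoning: Expand: (a+b)(a-b) = a² - ab + ba - b² = a² - b² (the cross terms cancel).
So the two sides agree for all real values of a and b for which both sides are defined.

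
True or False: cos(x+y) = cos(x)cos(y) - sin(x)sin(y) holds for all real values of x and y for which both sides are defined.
Claim: cos(x+y) = cos(x)cos(y) - sin(x)sin(y).
Reasoning: By Euler's formula e^(i(x+y)) = e^(ix)·e^(iy) = (cos x + i·sin x)(cos y + i·sin y). The real part of the left side is cos(x+y); the real part of the product is cos(x)cos(y) - sin(x)sin(y) (since i·i = -1).
So the two sides agree for all real values of x and y for which both sides are defined.

Conclusion: True.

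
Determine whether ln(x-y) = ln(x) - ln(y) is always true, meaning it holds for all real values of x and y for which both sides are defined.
Claim: ln(x-y) = ln(x) - ln(y).
Test a specific point where both sides are defined: x = 5, y = 2.
LHS = ln(x-y) ≈ 1.0986
RHS = ln(x) - ln(y) ≈ 0.9163
Since 1.0986 ≠ 0.9163, the equation fails at this point, so it cannot hold for all real values of x and y for which both sides are defined.
ln(x) - ln(y) = ln(x/y), not ln(x-y).

Conclusion: No, this is NOT an identity.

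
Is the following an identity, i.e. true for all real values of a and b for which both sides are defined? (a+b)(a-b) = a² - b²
Yes, this is an identity.

Claim: (a+b)(a-b) = a² - b².
Reasoning: Expand: (a+b)(a-b) = a² - ab + ba - b² = a² - b² (the cross terms cancel).
So the two sides agree for all real values of a and b for which both sides are defined.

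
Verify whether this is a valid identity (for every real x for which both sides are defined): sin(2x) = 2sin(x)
No, this is NOT an identity.

Claim: sin(2x) = 2sin(x).
Test a specific point where both sides are defined: x = -π/6.
LHS = sin(2x) ≈ -0.8660
RHS = 2sin(x) ≈ -1.0000
Since -0.8660 ≠ -1.0000, the equation fails at this point, so it cannot hold for every real x for which both sides are defined.
The correct double-angle formula is sin(2x) = 2sin(x)cos(x).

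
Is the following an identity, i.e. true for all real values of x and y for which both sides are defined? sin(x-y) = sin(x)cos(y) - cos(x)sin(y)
Yes, this is an identity.

Claim: sin(x-y) = sin(x)cos(y) - cos(x)sin(y).
Reasoning: Replace y by -y in sin(x+y) = sin(x)cos(y) + cos(x)sin(y) and use cos(-y) = cos(y), sin(-y) = -sin(y): sin(x-y) = sin(x)cos(y) - cos(x)sin(y).
So the two sides agree for all real values of x and y for which both sides are defined.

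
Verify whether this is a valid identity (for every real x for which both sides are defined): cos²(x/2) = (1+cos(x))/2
Claim: cos²(x/2) = (1+cos(x))/2.
Reasoning: Use cos(2θ) = 2cos²θ - 1 with θ = x/2: cos(x) = 2cos²(x/2) - 1. Solving for cos²(x/2) gives (1 + cos(x))/2.
So the two sides agree for every real x for which both sides are defined.

Conclusion: Yes, this is an identity.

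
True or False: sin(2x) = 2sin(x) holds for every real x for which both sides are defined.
False.

Claim: sin(2x) = 2sin(x).
Test a specific point where both sides are defined: x = 3π/4.
LHS = sin(2x) ≈ -1.0000
RHS = 2sin(x) ≈ 1.4142
Since -1.0000 ≠ 1.4142, the equation fails at this point, so it cannot hold for every real x for which both sides are defined.
The correct double-angle formula is sin(2x) = 2sin(x)cos(x).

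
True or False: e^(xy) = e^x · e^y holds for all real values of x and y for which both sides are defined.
Claim: e^(xy) = e^x · e^y.
Test a specific point where both sides are defined: x = 5, y = -3.
LHS = e^(xy) ≈ 0.0000
RHS = e^x · e^y ≈ 7.3891
Since 0.0000 ≠ 7.3891, the equation fails at this point, so it cannot hold for all real values of x and y for which both sides are defined.
e^x · e^y = e^(x+y), not e^(xy).

Conclusion: False.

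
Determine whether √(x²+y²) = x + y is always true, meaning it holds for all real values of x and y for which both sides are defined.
No, this is NOT an identity.

Claim: √(x²+y²) = x + y.
Test a specific point where both sides are defined: x = 3/2, y = 4.
LHS = √(x²+y²) ≈ 4.2720
RHS = x + y ≈ 5.5000
Since 4.2720 ≠ 5.5000, the equation fails at this point, so it cannot hold for all real values of x and y for which both sides are defined.
(x+y)² = x² + 2xy + y², not x² + y², so the square root does not split this way.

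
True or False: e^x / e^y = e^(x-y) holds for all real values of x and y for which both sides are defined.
Claim: e^x / e^y = e^(x-y).
Reasoning: 1/e^y = e^(-y), so e^x / e^y = e^x · e^(-y) = e^(x + (-y)) = e^(x-y) by the product rule for exponents.
So the two sides agree for all real values of x and y for which both sides are defined.

Conclusion: True.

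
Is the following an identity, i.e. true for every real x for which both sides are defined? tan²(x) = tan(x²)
No, this is NOT an identity.

Claim: tan²(x) = tan(x²).
Test a specific point where both sides are defined: x = -π/6.
LHS = tan²(x) ≈ 0.3333
RHS = tan(x²) ≈ 0.2812
Since 0.3333 ≠ 0.2812, the equation fails at this point, so it cannot hold for every real x for which both sides are defined.
tan²(x) means (tan x)², squaring the output; tan(x²) squares the input. These are different functions.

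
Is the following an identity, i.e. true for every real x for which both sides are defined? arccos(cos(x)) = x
No, this is NOT an identity.

Claim: arccos(cos(x)) = x.
Test a specific point where both sides are defined: x = -π/3.
LHS = arccos(cos(x)) ≈ 1.0472
RHS = x ≈ -1.0472
Since 1.0472 ≠ -1.0472, the equation fails at this point, so it cannot hold for every real x for which both sides are defined.
arccos only returns values in [0, π], so arccos(cos(x)) = x holds only for x in that interval, not for all real x.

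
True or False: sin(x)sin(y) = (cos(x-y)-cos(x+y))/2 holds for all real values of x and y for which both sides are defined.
Claim: sin(x)sin(y) = (cos(x-y)-cos(x+y))/2.
Reasoning: cos(x-y) = cos(x)cos(y) + sin(x)sin(y) and cos(x+y) = cos(x)cos(y) - sin(x)sin(y). Subtracting, cos(x-y) - cos(x+y) = 2sin(x)sin(y); divide by 2.
So the two sides agree for all real values of x and y for which both sides are defined.

Conclusion: True.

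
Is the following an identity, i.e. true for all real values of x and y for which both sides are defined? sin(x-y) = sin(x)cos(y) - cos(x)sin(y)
Claim: sin(x-y) = sin(x)cos(y) - cos(x)sin(y).
Reasoning: Replace y by -y in sin(x+y) = sin(x)cos(y) + cos(x)sin(y) and use cos(-y) = cos(y), sin(-y) = -sin(y): sin(x-y) = sin(x)cos(y) - cos(x)sin(y).
So the two sides agree for all real values of x and y for which both sides are defined.

Conclusion: Yes, this is an identity.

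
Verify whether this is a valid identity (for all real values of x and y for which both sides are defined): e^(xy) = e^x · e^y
Claim: e^(xy) = e^x · e^y.
Test a specific point where both sides are defined: x = 1, y = 3/2.
LHS = e^(xy) ≈ 4.4817
RHS = e^x · e^y ≈ 12.1825
Since 4.4817 ≠ 12.1825, the equation fails at this point, so it cannot hold for all real values of x and y for which both sides are defined.
e^x · e^y = e^(x+y), not e^(xy).

Conclusion: No, this is NOT an identity.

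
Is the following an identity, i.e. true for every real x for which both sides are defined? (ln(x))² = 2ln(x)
Claim: (ln(x))² = 2ln(x).
Test a specific point where both sides are defined: x = 2.
LHS = (ln(x))² ≈ 0.4805
RHS = 2ln(x) ≈ 1.3863
Since 0.4805 ≠ 1.3863, the equation fails at this point, so it cannot hold for every real x for which both sides are defined.
2ln(x) equals ln(x²), which is not the same as (ln x)².

Conclusion: No, this is NOT an identity.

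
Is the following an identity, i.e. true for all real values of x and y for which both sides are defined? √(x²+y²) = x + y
No, this is NOT an identity.

Claim: √(x²+y²) = x + y.
Test a specific point where both sides are defined: x = 5, y = 3.
LHS = √(x²+y²) ≈ 5.8310
RHS = x + y ≈ 8.0000
Since 5.8310 ≠ 8.0000, the equation fails at this point, so it cannot hold for all real values of x and y for which both sides are defined.
(x+y)² = x² + 2xy + y², not x² + y², so the square root does not split this way.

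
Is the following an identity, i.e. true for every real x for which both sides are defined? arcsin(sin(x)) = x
No, this is NOT an identity.

Claim: arcsin(sin(x)) = x.
Test a specific point where both sides are defined: x = 2π/3.
LHS = arcsin(sin(x)) ≈ 1.0472
RHS = x ≈ 2.0944
Since 1.0472 ≠ 2.0944, the equation fails at this point, so it cannot hold for every real x for which both sides are defined.
arcsin only returns values in [-π/2, π/2], so arcsin(sin(x)) = x holds only for x in that interval, not for all real x.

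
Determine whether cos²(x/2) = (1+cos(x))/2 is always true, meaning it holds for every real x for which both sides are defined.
Claim: cos²(x/2) = (1+cos(x))/2.
Reasoning: Use cos(2θ) = 2cos²θ - 1 with θ = x/2: cos(x) = 2cos²(x/2) - 1. Solving for cos²(x/2) gives (1 + cos(x))/2.
So the two sides agree for every real x for which both sides are defined.

Conclusion: Yes, this is an identity.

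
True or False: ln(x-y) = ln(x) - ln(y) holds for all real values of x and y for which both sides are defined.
False.

Claim: ln(x-y) = ln(x) - ln(y).
Test a specific point where both sides are defined: x = 5, y = 2.
LHS = ln(x-y) ≈ 1.0986
RHS = ln(x) - ln(y) ≈ 0.9163
Since 1.0986 ≠ 0.9163, the equation fails at this point, so it cannot hold for all real values of x and y for which both sides are defined.
ln(x) - ln(y) = ln(x/y), not ln(x-y).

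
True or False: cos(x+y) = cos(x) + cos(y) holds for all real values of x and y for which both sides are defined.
False.

Claim: cos(x+y) = cos(x) + cos(y).
Test a specific point where both sides are defined: x = -π/3, y = -π/4.
LHS = cos(x+y) ≈ -0.2588
RHS = cos(x) + cos(y) ≈ 1.2071
Since -0.2588 ≠ 1.2071, the equation fails at this point, so it cannot hold for all real values of x and y for which both sides are defined.
The correct expansion is cos(x+y) = cos(x)cos(y) - sin(x)sin(y); cosine is not additive.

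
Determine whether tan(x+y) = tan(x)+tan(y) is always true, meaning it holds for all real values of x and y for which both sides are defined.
Claim: tan(x+y) = tan(x)+tan(y).
Test a specific point where both sides are defined: x = -π/3, y = 2π/3.
LHS = tan(x+y) ≈ 1.7321
RHS = tan(x)+tan(y) ≈ -3.4641
Since 1.7321 ≠ -3.4641, the equation fails at this point, so it cannot hold for all real values of x and y for which both sides are defined.
The correct formula is tan(x+y) = (tan(x) + tan(y))/(1 - tan(x)tan(y)).

Conclusion: No, this is NOT an identity.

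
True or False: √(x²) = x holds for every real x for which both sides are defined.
Claim: √(x²) = x.
Test a specific point where both sides are defined: x = -2.
LHS = √(x²) ≈ 2.0000
RHS = x ≈ -2.0000
Since 2.0000 ≠ -2.0000, the equation fails at this point, so it cannot hold for every real x for which both sides are defined.
√(x²) = |x|, which differs from x whenever x < 0 (both sides are defined for every real x).

Conclusion: False.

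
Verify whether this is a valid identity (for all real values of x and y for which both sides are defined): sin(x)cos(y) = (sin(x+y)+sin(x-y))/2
Claim: sin(x)cos(y) = (sin(x+y)+sin(x-y))/2.
Reasoning: sin(x+y) = sin(x)cos(y) + cos(x)sin(y) and sin(x-y) = sin(x)cos(y) - cos(x)sin(y). Adding, sin(x+y) + sin(x-y) = 2sin(x)cos(y); divide by 2.
So the two sides agree for all real values of x and y for which both sides are defined.

Conclusion: Yes, this is an identity.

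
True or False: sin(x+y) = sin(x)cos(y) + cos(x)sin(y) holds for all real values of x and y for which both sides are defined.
True.

Claim: sin(x+y) = sin(x)cos(y) + cos(x)sin(y).
Reasoning: By Euler's formula e^(i(x+y)) = e^(ix)·e^(iy) = (cos x + i·sin x)(cos y + i·sin y). The imaginary part of the left side is sin(x+y); the imaginary part of the product is sin(x)cos(y) + cos(x)sin(y).
So the two sides agree for all real values of x and y for which both sides are defined.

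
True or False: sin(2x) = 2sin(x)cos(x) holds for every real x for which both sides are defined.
Claim: sin(2x) = 2sin(x)cos(x).
Reasoning: Put y = x in the addition formula sin(x+y) = sin(x)cos(y) + cos(x)sin(y): sin(2x) = sin(x)cos(x) + cos(x)sin(x) = 2sin(x)cos(x).
So the two sides agree for every real x for which both sides are defined.

Conclusion: True.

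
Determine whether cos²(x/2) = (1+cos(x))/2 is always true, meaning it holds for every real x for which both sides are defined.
Yes, this is an identity.

Claim: cos²(x/2) = (1+cos(x))/2.
Reasoning: Use cos(2θ) = 2cos²θ - 1 with θ = x/2: cos(x) = 2cos²(x/2) - 1. Solving for cos²(x/2) gives (1 + cos(x))/2.
So the two sides agree for every real x for which both sides are defined.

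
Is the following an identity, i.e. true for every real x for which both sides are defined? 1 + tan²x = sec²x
Yes, this is an identity.

Claim: 1 + tan²x = sec²x.
Reasoning: Start from sin²x + cos²x = 1 and divide every term by cos²x (allowed wherever tan x and sec x are defined): tan²x + 1 = 1/cos²x = sec²x.
So the two sides agree for every real x for which both sides are defined.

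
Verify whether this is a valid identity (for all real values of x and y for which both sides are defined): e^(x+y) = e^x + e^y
No, this is NOT an identity.

Claim: e^(x+y) = e^x + e^y.
Test a specific point where both sides are defined: x = -3, y = 3/2.
LHS = e^(x+y) ≈ 0.2231
RHS = e^x + e^y ≈ 4.5315
Since 0.2231 ≠ 4.5315, the equation fails at this point, so it cannot hold for all real values of x and y for which both sides are defined.
The correct rule is e^(x+y) = e^x · e^y (a product, not a sum).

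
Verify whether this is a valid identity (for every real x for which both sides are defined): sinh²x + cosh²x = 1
Claim: sinh²x + cosh²x = 1.
Test a specific point where both sides are defined: x = 2.
LHS = sinh²x + cosh²x ≈ 27.3082
RHS = 1 ≈ 1.0000
Since 27.3082 ≠ 1.0000, the equation fails at this point, so it cannot hold for every real x for which both sides are defined.
The correct hyperbolic identity is cosh²x - sinh²x = 1 (a difference); the sum sinh²x + cosh²x equals cosh(2x).

Conclusion: No, this is NOT an identity.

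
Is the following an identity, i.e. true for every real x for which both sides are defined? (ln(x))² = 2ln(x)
Claim: (ln(x))² = 2ln(x).
Test a specific point where both sides are defined: x = 3.
LHS = (ln(x))² ≈ 1.2069
RHS = 2ln(x) ≈ 2.1972
Since 1.2069 ≠ 2.1972, the equation fails at this point, so it cannot hold for every real x for which both sides are defined.
2ln(x) equals ln(x²), which is not the same as (ln x)².

Conclusion: No, this is NOT an identity.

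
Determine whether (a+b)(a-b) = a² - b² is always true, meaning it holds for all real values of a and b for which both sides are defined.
Yes, this is an identity.

Claim: (a+b)(a-b) = a² - b².
Reasoning: Expand: (a+b)(a-b) = a² - ab + ba - b² = a² - b² (the cross terms cancel).
So the two sides agree for all real values of a and b for which both sides are defined.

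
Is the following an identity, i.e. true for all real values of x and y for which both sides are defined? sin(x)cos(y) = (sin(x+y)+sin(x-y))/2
Claim: sin(x)cos(y) = (sin(x+y)+sin(x-y))/2.
Reasoning: sin(x+y) = sin(x)cos(y) + cos(x)sin(y) and sin(x-y) = sin(x)cos(y) - cos(x)sin(y). Adding, sin(x+y) + sin(x-y) = 2sin(x)cos(y); divide by 2.
So the two sides agree for all real values of x and y for which both sides are defined.

Conclusion: Yes, this is an identity.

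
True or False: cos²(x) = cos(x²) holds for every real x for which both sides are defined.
Claim: cos²(x) = cos(x²).
Test a specific point where both sides are defined: x = π/2.
LHS = cos²(x) ≈ 0.0000
RHS = cos(x²) ≈ -0.7812
Since 0.0000 ≠ -0.7812, the equation fails at this point, so it cannot hold for every real x for which both sides are defined.
cos²(x) means (cos x)², squaring the output; cos(x²) squares the input. These are different functions.

Conclusion: False.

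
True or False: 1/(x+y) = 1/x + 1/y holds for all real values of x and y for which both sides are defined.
False.

Claim: 1/(x+y) = 1/x + 1/y.
Test a specific point where both sides are defined: x = 5, y = 3.
LHS = 1/(x+y) ≈ 0.1250
RHS = 1/x + 1/y ≈ 0.5333
Since 0.1250 ≠ 0.5333, the equation fails at this point, so it cannot hold for all real values of x and y for which both sides are defined.
1/x + 1/y = (x+y)/(xy), which is not 1/(x+y).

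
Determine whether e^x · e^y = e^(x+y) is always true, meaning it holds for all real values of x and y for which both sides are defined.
Yes, this is an identity.

Claim: e^x · e^y = e^(x+y).
Reasoning: This is the law of exponents for a common base: multiplying powers adds exponents. E.g. from the series, (Σ x^j/j!)(Σ y^k/k!) = Σ_m (Σ_{j+k=m} x^j y^k/(j!k!)) = Σ_m (x+y)^m/m! by the binomial theorem.
So the two sides agree for all real values of x and y for which both sides are defined.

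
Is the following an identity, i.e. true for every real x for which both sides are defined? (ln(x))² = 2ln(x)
No, this is NOT an identity.

Claim: (ln(x))² = 2ln(x).
Test a specific point where both sides are defined: x = 1/2.
LHS = (ln(x))² ≈ 0.4805
RHS = 2ln(x) ≈ -1.3863
Since 0.4805 ≠ -1.3863, the equation fails at this point, so it cannot hold for every real x for which both sides are defined.
2ln(x) equals ln(x²), which is not the same as (ln x)².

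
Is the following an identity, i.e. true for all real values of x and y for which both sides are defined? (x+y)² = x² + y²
Claim: (x+y)² = x² + y².
Test a specific point where both sides are defined: x = 2, y = 1/2.
LHS = (x+y)² ≈ 6.2500
RHS = x² + y² ≈ 4.2500
Since 6.2500 ≠ 4.2500, the equation fails at this point, so it cannot hold for all real values of x and y for which both sides are defined.
The correct expansion is (x+y)² = x² + 2xy + y²; the cross term 2xy is missing.

Conclusion: No, this is NOT an identity.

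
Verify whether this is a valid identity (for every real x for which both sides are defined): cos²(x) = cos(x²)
No, this is NOT an identity.

Claim: cos²(x) = cos(x²).
Test a specific point where both sides are defined: x = -π/3.
LHS = cos²(x) ≈ 0.2500
RHS = cos(x²) ≈ 0.4566
Since 0.2500 ≠ 0.4566, the equation fails at this point, so it cannot hold for every real x for which both sides are defined.
cos²(x) means (cos x)², squaring the output; cos(x²) squares the input. These are different functions.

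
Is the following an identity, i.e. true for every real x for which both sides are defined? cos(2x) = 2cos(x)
Claim: cos(2x) = 2cos(x).
Test a specific point where both sides are defined: x = -π/3.
LHS = cos(2x) ≈ -0.5000
RHS = 2cos(x) ≈ 1.0000
Since -0.5000 ≠ 1.0000, the equation fails at this point, so it cannot hold for every real x for which both sides are defined.
The correct double-angle formula is cos(2x) = cos²x - sin²x.

Conclusion: No, this is NOT an identity.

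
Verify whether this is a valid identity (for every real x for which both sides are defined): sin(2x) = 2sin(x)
Claim: sin(2x) = 2sin(x).
Test a specific point where both sides are defined: x = -π/3.
LHS = sin(2x) ≈ -0.8660
RHS = 2sin(x) ≈ -1.7321
Since -0.8660 ≠ -1.7321, the equation fails at this point, so it cannot hold for every real x for which both sides are defined.
The correct double-angle formula is sin(2x) = 2sin(x)cos(x).

Conclusion: No, this is NOT an identity.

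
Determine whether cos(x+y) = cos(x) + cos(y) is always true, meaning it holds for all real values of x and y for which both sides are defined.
Claim: cos(x+y) = cos(x) + cos(y).
Test a specific point where both sides are defined: x = -π/3, y = 2π/3.
LHS = cos(x+y) ≈ 0.5000
RHS = cos(x) + cos(y) ≈ 0.0000
Since 0.5000 ≠ 0.0000, the equation fails at this point, so it cannot hold for all real values of x and y for which both sides are defined.
The correct expansion is cos(x+y) = cos(x)cos(y) - sin(x)sin(y); cosine is not additive.

Conclusion: No, this is NOT an identity.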